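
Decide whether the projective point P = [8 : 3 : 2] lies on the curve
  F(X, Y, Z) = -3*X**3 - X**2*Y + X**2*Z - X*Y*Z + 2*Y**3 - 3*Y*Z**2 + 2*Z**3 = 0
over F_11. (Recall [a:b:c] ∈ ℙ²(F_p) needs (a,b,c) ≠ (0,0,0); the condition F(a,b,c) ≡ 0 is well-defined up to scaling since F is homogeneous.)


F(8,3,2) ≡ 3 (mod 11); P is NOT on the curve.

Evaluate F(8, 3, 2) term-by-term (mod 11).
  -3*X**3 ↦ -3·512·1·1 = -1536
  -X**2*Y ↦ -1·64·3·1 = -192
  X**2*Z ↦ 1·64·1·2 = 128
  -X*Y*Z ↦ -1·8·3·2 = -48
  2*Y**3 ↦ 2·1·27·1 = 54
  -3*Y*Z**2 ↦ -3·1·3·4 = -36
  2*Z**3 ↦ 2·1·1·8 = 16
Sum: F(8, 3, 2) = (-1536) + (-192) + (128) + (-48) + (54) + (-36) + (16) = -1614.
Reducing mod 11: -1614 ≡ 3 (mod 11).
Since F(a, b, c) ≡ 3 ≠ 0 (mod 11), P does NOT lie on the curve.


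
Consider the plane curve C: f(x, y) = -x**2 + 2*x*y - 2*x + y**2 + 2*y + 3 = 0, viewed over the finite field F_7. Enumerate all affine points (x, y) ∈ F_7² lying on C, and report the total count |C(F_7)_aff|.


Affine F_7-points: {(1, 0), (1, 3), (2, 4), (3, 3), (4, 0), (4, 4)}; count = 6.

For each of the 49 pairs (x, y) ∈ F_7², evaluate f(x, y) mod 7. Record the zeros.
  x = 0: [0↦3, 1↦6, 2↦4, 3↦4, 4↦6, 5↦3, 6↦2]  zeros at y ∈ ∅
  x = 1: [0↦0, 1↦5, 2↦5, 3↦0, 4↦4, 5↦3, 6↦4]  zeros at y ∈ {0, 3}
  x = 2: [0↦2, 1↦2, 2↦4, 3↦1, 4↦0, 5↦1, 6↦4]  zeros at y ∈ {4}
  x = 3: [0↦2, 1↦4, 2↦1, 3↦0, 4↦1, 5↦4, 6↦2]  zeros at y ∈ {3}
  x = 4: [0↦0, 1↦4, 2↦3, 3↦4, 4↦0, 5↦5, 6↦5]  zeros at y ∈ {0, 4}
  x = 5: [0↦3, 1↦2, 2↦3, 3↦6, 4↦4, 5↦4, 6↦6]  zeros at y ∈ ∅
  x = 6: [0↦4, 1↦5, 2↦1, 3↦6, 4↦6, 5↦1, 6↦5]  zeros at y ∈ ∅
Collecting zeros: affine points = {(1, 0), (1, 3), (2, 4), (3, 3), (4, 0), (4, 4)}.
Total count |C(F_7)_aff| = 6.


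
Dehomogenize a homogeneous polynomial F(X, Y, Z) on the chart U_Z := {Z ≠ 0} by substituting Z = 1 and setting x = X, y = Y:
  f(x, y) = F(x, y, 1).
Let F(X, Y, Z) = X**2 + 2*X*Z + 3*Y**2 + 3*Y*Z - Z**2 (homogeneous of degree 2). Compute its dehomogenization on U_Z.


f(x, y) = x**2 + 2*x + 3*y**2 + 3*y - 1

On U_Z we set Z = 1. Each monomial c·X^i·Y^j·Z^k in F becomes c·x^i·y^j·1^k = c·x^i·y^j.
Substituting Z = 1: F(X, Y, 1) = x**2 + 2*x + 3*y**2 + 3*y - 1.
Note: deg(f) ≤ deg(F) = 2; strict inequality happens when F is divisible by Z (lost terms).


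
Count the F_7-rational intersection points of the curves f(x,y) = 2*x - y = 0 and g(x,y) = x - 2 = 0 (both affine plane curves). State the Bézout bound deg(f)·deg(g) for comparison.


Common zeros: {(2, 4)}; count = 1; Bézout bound = 1.

deg(f) = 1, deg(g) = 1, so Bézout bound = 1.
Scan x ∈ F_7. For each x, list the y ∈ F_7 with f(x, y) ≡ 0 and those with g(x, y) ≡ 0 (mod 7); the common zeros in that column are the intersection.
  x = 0: f ≡ 0 at y ∈ {0}; g ≡ 0 at y ∈ ∅; common: ∅.
  x = 1: f ≡ 0 at y ∈ {2}; g ≡ 0 at y ∈ ∅; common: ∅.
  x = 2: f ≡ 0 at y ∈ {4}; g ≡ 0 at y ∈ {0, 1, 2, 3, 4, 5, 6}; common: {4}.
  x = 3: f ≡ 0 at y ∈ {6}; g ≡ 0 at y ∈ ∅; common: ∅.
  x = 4: f ≡ 0 at y ∈ {1}; g ≡ 0 at y ∈ ∅; common: ∅.
  x = 5: f ≡ 0 at y ∈ {3}; g ≡ 0 at y ∈ ∅; common: ∅.
  x = 6: f ≡ 0 at y ∈ {5}; g ≡ 0 at y ∈ ∅; common: ∅.
Collecting: common zeros = {(2, 4)}, so the count is 1.
Comparison with the Bézout bound: 1 ≤ 1 = deg(f)·deg(g), as expected for curves with no common component (the bound is attained).


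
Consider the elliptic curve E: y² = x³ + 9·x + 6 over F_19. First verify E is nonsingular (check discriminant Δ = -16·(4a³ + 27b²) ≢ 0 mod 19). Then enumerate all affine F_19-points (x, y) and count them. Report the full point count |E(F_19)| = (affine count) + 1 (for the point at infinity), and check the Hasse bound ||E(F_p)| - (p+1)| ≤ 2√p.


Affine points = {(0, 5), (0, 14), (1, 4), (1, 15), (4, 7), (4, 12), (5, 9), (5, 10), (8, 1), (8, 18), (11, 7), (11, 12), (14, 8), (14, 11), (15, 1), (15, 18), (16, 3), (16, 16)}; affine count = 18; |E(F_19)| = 19.

Discriminant check: Δ ∝ 4a³ + 27b² = 4·9³ + 27·6² = 4·729 + 27·36 ≡ 12 (mod 19). Nonzero ⇒ E is nonsingular.
For each x ∈ F_19, compute rhs = x³ + 9·x + 6 mod 19, then count y ∈ F_19 with y² ≡ rhs.
  x = 0: rhs = 6, matching y values: 5, 14 (2 points).
  x = 1: rhs = 16, matching y values: 4, 15 (2 points).
  x = 2: rhs = 13, matching y values: none (0 points).
  x = 3: rhs = 3, matching y values: none (0 points).
  x = 4: rhs = 11, matching y values: 7, 12 (2 points).
  x = 5: rhs = 5, matching y values: 9, 10 (2 points).
  x = 6: rhs = 10, matching y values: none (0 points).
  x = 7: rhs = 13, matching y values: none (0 points).
  x = 8: rhs = 1, matching y values: 1, 18 (2 points).
  x = 9: rhs = 18, matching y values: none (0 points).
  x = 10: rhs = 13, matching y values: none (0 points).
  x = 11: rhs = 11, matching y values: 7, 12 (2 points).
  x = 12: rhs = 18, matching y values: none (0 points).
  x = 13: rhs = 2, matching y values: none (0 points).
  x = 14: rhs = 7, matching y values: 8, 11 (2 points).
  x = 15: rhs = 1, matching y values: 1, 18 (2 points).
  x = 16: rhs = 9, matching y values: 3, 16 (2 points).
  x = 17: rhs = 18, matching y values: none (0 points).
  x = 18: rhs = 15, matching y values: none (0 points).
Total affine count: 18.
Full point count |E(F_19)| = 18 + 1 = 19.
Hasse bound: |19 − (19+1)| = |-1| = 1 ≤ 2√19 ≈ 8.7178 ✓.


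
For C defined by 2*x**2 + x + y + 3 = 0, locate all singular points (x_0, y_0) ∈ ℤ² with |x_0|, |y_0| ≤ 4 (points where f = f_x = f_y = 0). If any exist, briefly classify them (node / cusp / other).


No singular points in the scanned grid; C is smooth there.

Compute partial derivatives:
  f_x = 4*x + 1.
  f_y = 1.
f_y = 1 is a nonzero constant, so f_y never vanishes: no point (x, y) can satisfy f = f_x = f_y = 0. In particular no (x, y) ∈ {−4, ..., 4}² is singular; the curve is smooth.


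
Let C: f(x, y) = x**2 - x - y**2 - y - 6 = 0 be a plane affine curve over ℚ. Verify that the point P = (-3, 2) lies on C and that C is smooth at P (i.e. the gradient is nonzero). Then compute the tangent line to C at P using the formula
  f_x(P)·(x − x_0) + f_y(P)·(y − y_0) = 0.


Tangent line at P: -7*x - 5*y - 11 = 0.

Step 1: f(-3, 2) = 0, so P lies on C.
Step 2: partial derivatives
  f_x(x, y) = 2*x - 1, f_y(x, y) = -2*y - 1.
  f_x(P) = -7, f_y(P) = -5 (gradient nonzero, so P is smooth).
Step 3: tangent line at P: -7·(x − -3) + -5·(y − 2) = 0.
Expanding: -7*x - 5*y - 11 = 0.


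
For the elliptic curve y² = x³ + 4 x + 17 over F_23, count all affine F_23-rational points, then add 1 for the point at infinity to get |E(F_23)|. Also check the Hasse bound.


Affine points = {(5, 1), (5, 22), (6, 2), (6, 21), (8, 3), (8, 20), (9, 0), (11, 9), (11, 14), (13, 9), (13, 14), (15, 5), (15, 18), (19, 11), (19, 12), (20, 1), (20, 22), (21, 1), (21, 22), (22, 9), (22, 14)}; affine count = 21; |E(F_23)| = 22.

Discriminant check: Δ ∝ 4a³ + 27b² = 4·4³ + 27·17² = 4·64 + 27·289 ≡ 9 (mod 23). Nonzero ⇒ E is nonsingular.
For each x ∈ F_23, compute rhs = x³ + 4·x + 17 mod 23, then count y ∈ F_23 with y² ≡ rhs.
  x = 0: rhs = 17, matching y values: none (0 points).
  x = 1: rhs = 22, matching y values: none (0 points).
  x = 2: rhs = 10, matching y values: none (0 points).
  x = 3: rhs = 10, matching y values: none (0 points).
  x = 4: rhs = 5, matching y values: none (0 points).
  x = 5: rhs = 1, matching y values: 1, 22 (2 points).
  x = 6: rhs = 4, matching y values: 2, 21 (2 points).
  x = 7: rhs = 20, matching y values: none (0 points).
  x = 8: rhs = 9, matching y values: 3, 20 (2 points).
  x = 9: rhs = 0, matching y values: 0 (1 points).
  x = 10: rhs = 22, matching y values: none (0 points).
  x = 11: rhs = 12, matching y values: 9, 14 (2 points).
  x = 12: rhs = 22, matching y values: none (0 points).
  x = 13: rhs = 12, matching y values: 9, 14 (2 points).
  x = 14: rhs = 11, matching y values: none (0 points).
  x = 15: rhs = 2, matching y values: 5, 18 (2 points).
  x = 16: rhs = 14, matching y values: none (0 points).
  x = 17: rhs = 7, matching y values: none (0 points).
  x = 18: rhs = 10, matching y values: none (0 points).
  x = 19: rhs = 6, matching y values: 11, 12 (2 points).
  x = 20: rhs = 1, matching y values: 1, 22 (2 points).
  x = 21: rhs = 1, matching y values: 1, 22 (2 points).
  x = 22: rhs = 12, matching y values: 9, 14 (2 points).
Total affine count: 21.
Full point count |E(F_23)| = 21 + 1 = 22.
Hasse bound: |22 − (23+1)| = |-2| = 2 ≤ 2√23 ≈ 9.5917 ✓.


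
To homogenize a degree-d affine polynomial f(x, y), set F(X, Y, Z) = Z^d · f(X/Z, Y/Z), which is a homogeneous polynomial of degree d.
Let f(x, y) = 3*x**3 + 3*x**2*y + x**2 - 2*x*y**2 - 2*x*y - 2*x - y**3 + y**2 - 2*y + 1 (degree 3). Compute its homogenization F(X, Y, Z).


F(X, Y, Z) = 3*X**3 + 3*X**2*Y + X**2*Z - 2*X*Y**2 - 2*X*Y*Z - 2*X*Z**2 - Y**3 + Y**2*Z - 2*Y*Z**2 + Z**3

deg(f) = 3.
Substitute x = X/Z, y = Y/Z into f, then multiply by Z^3.
  monomial 3·x^3·y^0 ↦ 3·X^3·Y^0·Z^0.
  monomial 3·x^2·y^1 ↦ 3·X^2·Y^1·Z^0.
  monomial 1·x^2·y^0 ↦ 1·X^2·Y^0·Z^1.
  monomial -2·x^1·y^2 ↦ -2·X^1·Y^2·Z^0.
  monomial -2·x^1·y^1 ↦ -2·X^1·Y^1·Z^1.
  monomial -2·x^1·y^0 ↦ -2·X^1·Y^0·Z^2.
  monomial -1·x^0·y^3 ↦ -1·X^0·Y^3·Z^0.
  monomial 1·x^0·y^2 ↦ 1·X^0·Y^2·Z^1.
  monomial -2·x^0·y^1 ↦ -2·X^0·Y^1·Z^2.
  monomial 1·x^0·y^0 ↦ 1·X^0·Y^0·Z^3.
Collecting: F(X, Y, Z) = 3*X**3 + 3*X**2*Y + X**2*Z - 2*X*Y**2 - 2*X*Y*Z - 2*X*Z**2 - Y**3 + Y**2*Z - 2*Y*Z**2 + Z**3.


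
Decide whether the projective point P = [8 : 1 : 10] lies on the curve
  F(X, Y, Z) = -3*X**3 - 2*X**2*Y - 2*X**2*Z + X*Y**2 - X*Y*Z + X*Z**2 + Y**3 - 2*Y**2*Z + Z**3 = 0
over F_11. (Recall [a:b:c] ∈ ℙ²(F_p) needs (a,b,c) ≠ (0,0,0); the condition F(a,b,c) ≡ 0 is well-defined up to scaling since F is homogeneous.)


F(8,1,10) ≡ 8 (mod 11); P is NOT on the curve.

Evaluate F(8, 1, 10) term-by-term (mod 11).
  -3*X**3 ↦ -3·512·1·1 = -1536
  -2*X**2*Y ↦ -2·64·1·1 = -128
  -2*X**2*Z ↦ -2·64·1·10 = -1280
  X*Y**2 ↦ 1·8·1·1 = 8
  -X*Y*Z ↦ -1·8·1·10 = -80
  X*Z**2 ↦ 1·8·1·100 = 800
  Y**3 ↦ 1·1·1·1 = 1
  -2*Y**2*Z ↦ -2·1·1·10 = -20
  Z**3 ↦ 1·1·1·1000 = 1000
Sum: F(8, 1, 10) = (-1536) + (-128) + (-1280) + (8) + (-80) + (800) + (1) + (-20) + (1000) = -1235.
Reducing mod 11: -1235 ≡ 8 (mod 11).
Since F(a, b, c) ≡ 8 ≠ 0 (mod 11), P does NOT lie on the curve.


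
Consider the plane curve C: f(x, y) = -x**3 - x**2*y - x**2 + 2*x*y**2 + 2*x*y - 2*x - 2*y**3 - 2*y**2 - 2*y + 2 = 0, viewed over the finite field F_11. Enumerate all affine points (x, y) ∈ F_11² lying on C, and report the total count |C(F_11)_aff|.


Affine F_11-points: {(0, 5), (0, 8), (1, 6), (1, 8), (2, 7), (5, 2), (6, 9), (7, 5), (8, 9), (9, 5), (9, 9), (10, 7)}; count = 12.

For each of the 121 pairs (x, y) ∈ F_11², evaluate f(x, y) mod 11. Record the zeros.
  x = 0: [0↦2, 1↦7, 2↦7, 3↦1, 4↦10, 5↦0, 6↦3, 7↦7, 8↦0, 9↦3, 10↦4]  zeros at y ∈ {5, 8}
  x = 1: [0↦9, 1↦6, 2↦2, 3↦7, 4↦9, 5↦7, 6↦0, 7↦9, 8↦0, 9↦5, 10↦1]  zeros at y ∈ {6, 8}
  x = 2: [0↦8, 1↦6, 2↦7, 3↦10, 4↦3, 5↦7, 6↦10, 7↦0, 8↦9, 9↦3, 10↦3]  zeros at y ∈ {7}
  x = 3: [0↦4, 1↦1, 2↦5, 3↦4, 4↦8, 5↦5, 6↦5, 7↦7, 8↦10, 9↦2, 10↦4]  zeros at y ∈ ∅
  x = 4: [0↦2, 1↦7, 2↦1, 3↦5, 4↦7, 5↦6, 6↦1, 7↦2, 8↦8, 9↦7, 10↦9]  zeros at y ∈ ∅
  x = 5: [0↦7, 1↦7, 2↦0, 3↦7, 4↦5, 5↦4, 6↦3, 7↦1, 8↦8, 9↦1, 10↦1]  zeros at y ∈ {2}
  x = 6: [0↦2, 1↦6, 2↦7, 3↦4, 4↦7, 5↦4, 6↦5, 7↦9, 8↦4, 9↦0, 10↦7]  zeros at y ∈ {9}
  x = 7: [0↦3, 1↦9, 2↦5, 3↦1, 4↦7, 5↦0, 6↦1, 7↦9, 8↦1, 9↦9, 10↦10]  zeros at y ∈ {5}
  x = 8: [0↦4, 1↦10, 2↦10, 3↦3, 4↦10, 5↦8, 6↦7, 7↦6, 8↦4, 9↦0, 10↦4]  zeros at y ∈ {9}
  x = 9: [0↦10, 1↦3, 2↦5, 3↦4, 4↦10, 5↦0, 6↦6, 7↦5, 8↦7, 9↦0, 10↦5]  zeros at y ∈ {5, 9}
  x = 10: [0↦4, 1↦4, 2↦6, 3↦9, 4↦1, 5↦3, 6↦3, 7↦0, 8↦4, 9↦3, 10↦7]  zeros at y ∈ {7}
Collecting zeros: affine points = {(0, 5), (0, 8), (1, 6), (1, 8), (2, 7), (5, 2), (6, 9), (7, 5), (8, 9), (9, 5), (9, 9), (10, 7)}.
Total count |C(F_11)_aff| = 12.


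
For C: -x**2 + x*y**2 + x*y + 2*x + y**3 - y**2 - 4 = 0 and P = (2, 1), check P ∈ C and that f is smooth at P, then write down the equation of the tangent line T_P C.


Tangent line at P: 7*y - 7 = 0.

Step 1: f(2, 1) = 0, so P lies on C.
Step 2: partial derivatives
  f_x(x, y) = -2*x + y**2 + y + 2, f_y(x, y) = 2*x*y + x + 3*y**2 - 2*y.
  f_x(P) = 0, f_y(P) = 7 (gradient nonzero, so P is smooth).
Step 3: tangent line at P: 0·(x − 2) + 7·(y − 1) = 0.
Expanding: 7*y - 7 = 0.


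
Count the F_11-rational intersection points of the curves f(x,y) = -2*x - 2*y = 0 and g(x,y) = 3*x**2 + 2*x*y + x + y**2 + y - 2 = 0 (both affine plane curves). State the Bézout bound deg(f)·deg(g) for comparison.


Common zeros: {(1, 10), (10, 1)}; count = 2; Bézout bound = 2.

deg(f) = 1, deg(g) = 2, so Bézout bound = 2.
Scan x ∈ F_11. For each x, list the y ∈ F_11 with f(x, y) ≡ 0 and those with g(x, y) ≡ 0 (mod 11); the common zeros in that column are the intersection.
  x = 0: f ≡ 0 at y ∈ {0}; g ≡ 0 at y ∈ {1, 9}; common: ∅.
  x = 1: f ≡ 0 at y ∈ {10}; g ≡ 0 at y ∈ {9, 10}; common: {10}.
  x = 2: f ≡ 0 at y ∈ {9}; g ≡ 0 at y ∈ ∅; common: ∅.
  x = 3: f ≡ 0 at y ∈ {8}; g ≡ 0 at y ∈ {5, 10}; common: ∅.
  x = 4: f ≡ 0 at y ∈ {7}; g ≡ 0 at y ∈ ∅; common: ∅.
  x = 5: f ≡ 0 at y ∈ {6}; g ≡ 0 at y ∈ ∅; common: ∅.
  x = 6: f ≡ 0 at y ∈ {5}; g ≡ 0 at y ∈ ∅; common: ∅.
  x = 7: f ≡ 0 at y ∈ {4}; g ≡ 0 at y ∈ ∅; common: ∅.
  x = 8: f ≡ 0 at y ∈ {3}; g ≡ 0 at y ∈ {0, 5}; common: ∅.
  x = 9: f ≡ 0 at y ∈ {2}; g ≡ 0 at y ∈ ∅; common: ∅.
  x = 10: f ≡ 0 at y ∈ {1}; g ≡ 0 at y ∈ {0, 1}; common: {1}.
Collecting: common zeros = {(1, 10), (10, 1)}, so the count is 2.
Comparison with the Bézout bound: 2 ≤ 2 = deg(f)·deg(g), as expected for curves with no common component (the bound is attained).


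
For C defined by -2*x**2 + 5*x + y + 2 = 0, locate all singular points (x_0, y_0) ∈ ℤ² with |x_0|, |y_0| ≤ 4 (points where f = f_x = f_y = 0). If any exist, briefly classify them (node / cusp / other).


No singular points in the scanned grid; C is smooth there.

Compute partial derivatives:
  f_x = 5 - 4*x.
  f_y = 1.
f_y = 1 is a nonzero constant, so f_y never vanishes: no point (x, y) can satisfy f = f_x = f_y = 0. In particular no (x, y) ∈ {−4, ..., 4}² is singular; the curve is smooth.


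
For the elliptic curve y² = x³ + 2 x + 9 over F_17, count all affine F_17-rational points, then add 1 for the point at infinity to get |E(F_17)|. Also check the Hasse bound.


Affine points = {(0, 3), (0, 14), (2, 2), (2, 15), (3, 5), (3, 12), (4, 8), (4, 9), (5, 5), (5, 12), (6, 4), (6, 13), (7, 3), (7, 14), (9, 5), (9, 12), (10, 3), (10, 14), (11, 6), (11, 11)}; affine count = 20; |E(F_17)| = 21.

Discriminant check: Δ ∝ 4a³ + 27b² = 4·2³ + 27·9² = 4·8 + 27·81 ≡ 9 (mod 17). Nonzero ⇒ E is nonsingular.
For each x ∈ F_17, compute rhs = x³ + 2·x + 9 mod 17, then count y ∈ F_17 with y² ≡ rhs.
  x = 0: rhs = 9, matching y values: 3, 14 (2 points).
  x = 1: rhs = 12, matching y values: none (0 points).
  x = 2: rhs = 4, matching y values: 2, 15 (2 points).
  x = 3: rhs = 8, matching y values: 5, 12 (2 points).
  x = 4: rhs = 13, matching y values: 8, 9 (2 points).
  x = 5: rhs = 8, matching y values: 5, 12 (2 points).
  x = 6: rhs = 16, matching y values: 4, 13 (2 points).
  x = 7: rhs = 9, matching y values: 3, 14 (2 points).
  x = 8: rhs = 10, matching y values: none (0 points).
  x = 9: rhs = 8, matching y values: 5, 12 (2 points).
  x = 10: rhs = 9, matching y values: 3, 14 (2 points).
  x = 11: rhs = 2, matching y values: 6, 11 (2 points).
  x = 12: rhs = 10, matching y values: none (0 points).
  x = 13: rhs = 5, matching y values: none (0 points).
  x = 14: rhs = 10, matching y values: none (0 points).
  x = 15: rhs = 14, matching y values: none (0 points).
  x = 16: rhs = 6, matching y values: none (0 points).
Total affine count: 20.
Full point count |E(F_17)| = 20 + 1 = 21.
Hasse bound: |21 − (17+1)| = |3| = 3 ≤ 2√17 ≈ 8.2462 ✓.


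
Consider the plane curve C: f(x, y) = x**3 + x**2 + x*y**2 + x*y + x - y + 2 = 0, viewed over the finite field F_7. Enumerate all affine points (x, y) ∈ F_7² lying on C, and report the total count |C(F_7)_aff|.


Affine F_7-points: {(0, 2), (1, 3), (1, 4), (3, 5), (3, 6), (6, 2), (6, 3)}; count = 7.

For each of the 49 pairs (x, y) ∈ F_7², evaluate f(x, y) mod 7. Record the zeros.
  x = 0: [0↦2, 1↦1, 2↦0, 3↦6, 4↦5, 5↦4, 6↦3]  zeros at y ∈ {2}
  x = 1: [0↦5, 1↦6, 2↦2, 3↦0, 4↦0, 5↦2, 6↦6]  zeros at y ∈ {3, 4}
  x = 2: [0↦2, 1↦5, 2↦5, 3↦2, 4↦3, 5↦1, 6↦3]  zeros at y ∈ ∅
  x = 3: [0↦6, 1↦4, 2↦1, 3↦4, 4↦6, 5↦0, 6↦0]  zeros at y ∈ {5, 6}
  x = 4: [0↦2, 1↦2, 2↦3, 3↦5, 4↦1, 5↦5, 6↦3]  zeros at y ∈ ∅
  x = 5: [0↦3, 1↦5, 2↦3, 3↦4, 4↦1, 5↦1, 6↦4]  zeros at y ∈ ∅
  x = 6: [0↦1, 1↦5, 2↦0, 3↦0, 4↦5, 5↦1, 6↦2]  zeros at y ∈ {2, 3}
Collecting zeros: affine points = {(0, 2), (1, 3), (1, 4), (3, 5), (3, 6), (6, 2), (6, 3)}.
Total count |C(F_7)_aff| = 7.


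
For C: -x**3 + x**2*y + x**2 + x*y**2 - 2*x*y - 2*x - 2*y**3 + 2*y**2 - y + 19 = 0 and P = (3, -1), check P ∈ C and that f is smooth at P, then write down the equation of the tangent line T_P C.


Tangent line at P: -26*x - 14*y + 64 = 0.

Step 1: f(3, -1) = 0, so P lies on C.
Step 2: partial derivatives
  f_x(x, y) = -3*x**2 + 2*x*y + 2*x + y**2 - 2*y - 2, f_y(x, y) = x**2 + 2*x*y - 2*x - 6*y**2 + 4*y - 1.
  f_x(P) = -26, f_y(P) = -14 (gradient nonzero, so P is smooth).
Step 3: tangent line at P: -26·(x − 3) + -14·(y − -1) = 0.
Expanding: -26*x - 14*y + 64 = 0.


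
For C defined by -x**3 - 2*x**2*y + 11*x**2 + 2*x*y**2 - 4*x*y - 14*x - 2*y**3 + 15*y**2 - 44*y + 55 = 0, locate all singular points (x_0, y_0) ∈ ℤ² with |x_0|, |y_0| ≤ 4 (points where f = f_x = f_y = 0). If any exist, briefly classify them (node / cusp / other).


Singular points: {(2, 3)}; classification: node.

Compute partial derivatives:
  f_x = -3*x**2 - 4*x*y + 22*x + 2*y**2 - 4*y - 14.
  f_y = -2*x**2 + 4*x*y - 4*x - 6*y**2 + 30*y - 44.
Scan x_0 ∈ {−4, ..., 4}. For each x_0, f_y(x_0, y) is a polynomial in y; find its integer roots y ∈ {−4, ..., 4}, then test f_x and f at those candidates.
  x = -4: f_y(-4, y) = -6*y**2 + 14*y - 60; no integer root y with |y| ≤ 4.
  x = -3: f_y(-3, y) = -6*y**2 + 18*y - 50; no integer root y with |y| ≤ 4.
  x = -2: f_y(-2, y) = -6*y**2 + 22*y - 44; no integer root y with |y| ≤ 4.
  x = -1: f_y(-1, y) = -6*y**2 + 26*y - 42; no integer root y with |y| ≤ 4.
  x = 0: f_y(0, y) = -6*y**2 + 30*y - 44; no integer root y with |y| ≤ 4.
  x = 1: f_y(1, y) = -6*y**2 + 34*y - 50; no integer root y with |y| ≤ 4.
  x = 2: f_y(2, y) = -6*y**2 + 38*y - 60; vanishes at y ∈ {3}. (2, 3): f_x = 0, f = 0 — SINGULAR.
  x = 3: f_y(3, y) = -6*y**2 + 42*y - 74; no integer root y with |y| ≤ 4.
  x = 4: f_y(4, y) = -6*y**2 + 46*y - 92; no integer root y with |y| ≤ 4.
Only singular point on the grid: (2, 3).
Classify: substitute x = 2 + u, y = 3 + v and expand: f = -u**3 - 2*u**2*v - u**2 + 2*u*v**2 - 2*v**3 + v**2.
No constant or linear terms (consistent with a singular point). Quadratic part: -u**2 + v**2. Cubic part: -u**3 - 2*u**2*v + 2*u*v**2 - 2*v**3.
The quadratic part v**2 - u**2 = (v − u)(v + u) splits into two distinct linear factors, so there are two distinct tangent lines y − 3 = ±(x − 2) — this is a node (ordinary double point).
Classification: node.


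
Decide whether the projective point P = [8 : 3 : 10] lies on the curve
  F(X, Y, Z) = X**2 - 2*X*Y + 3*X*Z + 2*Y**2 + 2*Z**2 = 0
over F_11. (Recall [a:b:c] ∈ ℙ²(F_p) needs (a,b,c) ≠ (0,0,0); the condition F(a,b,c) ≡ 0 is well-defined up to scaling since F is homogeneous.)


F(8,3,10) ≡ 1 (mod 11); P is NOT on the curve.

Evaluate F(8, 3, 10) term-by-term (mod 11).
  X**2 ↦ 1·64·1·1 = 64
  -2*X*Y ↦ -2·8·3·1 = -48
  3*X*Z ↦ 3·8·1·10 = 240
  2*Y**2 ↦ 2·1·9·1 = 18
  2*Z**2 ↦ 2·1·1·100 = 200
Sum: F(8, 3, 10) = (64) + (-48) + (240) + (18) + (200) = 474.
Reducing mod 11: 474 ≡ 1 (mod 11).
Since F(a, b, c) ≡ 1 ≠ 0 (mod 11), P does NOT lie on the curve.


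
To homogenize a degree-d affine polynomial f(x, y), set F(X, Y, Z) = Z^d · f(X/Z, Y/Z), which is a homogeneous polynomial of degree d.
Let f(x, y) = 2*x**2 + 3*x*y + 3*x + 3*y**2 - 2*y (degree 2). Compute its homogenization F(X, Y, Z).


F(X, Y, Z) = 2*X**2 + 3*X*Y + 3*X*Z + 3*Y**2 - 2*Y*Z

deg(f) = 2.
Substitute x = X/Z, y = Y/Z into f, then multiply by Z^2.
  monomial 2·x^2·y^0 ↦ 2·X^2·Y^0·Z^0.
  monomial 3·x^1·y^1 ↦ 3·X^1·Y^1·Z^0.
  monomial 3·x^1·y^0 ↦ 3·X^1·Y^0·Z^1.
  monomial 3·x^0·y^2 ↦ 3·X^0·Y^2·Z^0.
  monomial -2·x^0·y^1 ↦ -2·X^0·Y^1·Z^1.
Collecting: F(X, Y, Z) = 2*X**2 + 3*X*Y + 3*X*Z + 3*Y**2 - 2*Y*Z.


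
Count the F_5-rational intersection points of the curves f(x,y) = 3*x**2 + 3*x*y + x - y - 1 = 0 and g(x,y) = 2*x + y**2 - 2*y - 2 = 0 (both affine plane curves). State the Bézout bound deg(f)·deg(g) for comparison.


Common zeros: ∅; count = 0; Bézout bound = 4.

deg(f) = 2, deg(g) = 2, so Bézout bound = 4.
Scan x ∈ F_5. For each x, list the y ∈ F_5 with f(x, y) ≡ 0 and those with g(x, y) ≡ 0 (mod 5); the common zeros in that column are the intersection.
  x = 0: f ≡ 0 at y ∈ {4}; g ≡ 0 at y ∈ ∅; common: ∅.
  x = 1: f ≡ 0 at y ∈ {1}; g ≡ 0 at y ∈ {0, 2}; common: ∅.
  x = 2: f ≡ 0 at y ∈ ∅; g ≡ 0 at y ∈ {3, 4}; common: ∅.
  x = 3: f ≡ 0 at y ∈ {2}; g ≡ 0 at y ∈ ∅; common: ∅.
  x = 4: f ≡ 0 at y ∈ {4}; g ≡ 0 at y ∈ {1}; common: ∅.
Collecting: common zeros = ∅, so the count is 0.
Comparison with the Bézout bound: 0 ≤ 4 = deg(f)·deg(g), as expected for curves with no common component (the affine F_5-count falls short of the bound because intersections may lie at infinity, over extension fields, or carry multiplicity).


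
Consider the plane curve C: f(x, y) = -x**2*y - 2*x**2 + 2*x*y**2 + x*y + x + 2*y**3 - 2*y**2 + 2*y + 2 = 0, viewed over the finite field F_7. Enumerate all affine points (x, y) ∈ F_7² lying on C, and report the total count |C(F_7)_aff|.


Affine F_7-points: {(0, 2), (1, 2), (2, 1), (3, 6), (4, 1), (6, 4), (6, 6)}; count = 7.

For each of the 49 pairs (x, y) ∈ F_7², evaluate f(x, y) mod 7. Record the zeros.
  x = 0: [0↦2, 1↦4, 2↦0, 3↦2, 4↦1, 5↦2, 6↦3]  zeros at y ∈ {2}
  x = 1: [0↦1, 1↦5, 2↦0, 3↦5, 4↦4, 5↦2, 6↦4]  zeros at y ∈ {2}
  x = 2: [0↦3, 1↦0, 2↦6, 3↦5, 4↦2, 5↦2, 6↦3]  zeros at y ∈ {1}
  x = 3: [0↦1, 1↦3, 2↦4, 3↦2, 4↦2, 5↦2, 6↦0]  zeros at y ∈ {6}
  x = 4: [0↦2, 1↦0, 2↦1, 3↦3, 4↦4, 5↦2, 6↦2]  zeros at y ∈ {1}
  x = 5: [0↦6, 1↦5, 2↦4, 3↦1, 4↦1, 5↦2, 6↦2]  zeros at y ∈ ∅
  x = 6: [0↦6, 1↦4, 2↦6, 3↦3, 4↦0, 5↦2, 6↦0]  zeros at y ∈ {4, 6}
Collecting zeros: affine points = {(0, 2), (1, 2), (2, 1), (3, 6), (4, 1), (6, 4), (6, 6)}.
Total count |C(F_7)_aff| = 7.


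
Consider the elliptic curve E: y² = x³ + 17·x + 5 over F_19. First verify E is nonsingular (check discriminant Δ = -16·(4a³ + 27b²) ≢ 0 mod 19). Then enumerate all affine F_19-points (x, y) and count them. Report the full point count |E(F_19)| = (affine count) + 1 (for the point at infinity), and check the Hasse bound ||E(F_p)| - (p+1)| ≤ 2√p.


Affine points = {(0, 9), (0, 10), (1, 2), (1, 17), (2, 3), (2, 16), (3, 8), (3, 11), (4, 2), (4, 17), (5, 5), (5, 14), (6, 0), (7, 7), (7, 12), (8, 8), (8, 11), (10, 4), (10, 15), (14, 2), (14, 17), (15, 5), (15, 14), (17, 1), (17, 18), (18, 5), (18, 14)}; affine count = 27; |E(F_19)| = 28.

Discriminant check: Δ ∝ 4a³ + 27b² = 4·17³ + 27·5² = 4·4913 + 27·25 ≡ 16 (mod 19). Nonzero ⇒ E is nonsingular.
For each x ∈ F_19, compute rhs = x³ + 17·x + 5 mod 19, then count y ∈ F_19 with y² ≡ rhs.
  x = 0: rhs = 5, matching y values: 9, 10 (2 points).
  x = 1: rhs = 4, matching y values: 2, 17 (2 points).
  x = 2: rhs = 9, matching y values: 3, 16 (2 points).
  x = 3: rhs = 7, matching y values: 8, 11 (2 points).
  x = 4: rhs = 4, matching y values: 2, 17 (2 points).
  x = 5: rhs = 6, matching y values: 5, 14 (2 points).
  x = 6: rhs = 0, matching y values: 0 (1 points).
  x = 7: rhs = 11, matching y values: 7, 12 (2 points).
  x = 8: rhs = 7, matching y values: 8, 11 (2 points).
  x = 9: rhs = 13, matching y values: none (0 points).
  x = 10: rhs = 16, matching y values: 4, 15 (2 points).
  x = 11: rhs = 3, matching y values: none (0 points).
  x = 12: rhs = 18, matching y values: none (0 points).
  x = 13: rhs = 10, matching y values: none (0 points).
  x = 14: rhs = 4, matching y values: 2, 17 (2 points).
  x = 15: rhs = 6, matching y values: 5, 14 (2 points).
  x = 16: rhs = 3, matching y values: none (0 points).
  x = 17: rhs = 1, matching y values: 1, 18 (2 points).
  x = 18: rhs = 6, matching y values: 5, 14 (2 points).
Total affine count: 27.
Full point count |E(F_19)| = 27 + 1 = 28.
Hasse bound: |28 − (19+1)| = |8| = 8 ≤ 2√19 ≈ 8.7178 ✓.


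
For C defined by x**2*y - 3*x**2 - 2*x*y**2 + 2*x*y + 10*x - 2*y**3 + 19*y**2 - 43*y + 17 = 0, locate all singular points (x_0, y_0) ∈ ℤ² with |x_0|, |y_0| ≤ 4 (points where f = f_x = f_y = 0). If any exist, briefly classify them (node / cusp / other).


Singular points: {(3, 2)}; classification: node.

Compute partial derivatives:
  f_x = 2*x*y - 6*x - 2*y**2 + 2*y + 10.
  f_y = x**2 - 4*x*y + 2*x - 6*y**2 + 38*y - 43.
Scan x_0 ∈ {−4, ..., 4}. For each x_0, f_y(x_0, y) is a polynomial in y; find its integer roots y ∈ {−4, ..., 4}, then test f_x and f at those candidates.
  x = -4: f_y(-4, y) = -6*y**2 + 54*y - 35; no integer root y with |y| ≤ 4.
  x = -3: f_y(-3, y) = -6*y**2 + 50*y - 40; no integer root y with |y| ≤ 4.
  x = -2: f_y(-2, y) = -6*y**2 + 46*y - 43; no integer root y with |y| ≤ 4.
  x = -1: f_y(-1, y) = -6*y**2 + 42*y - 44; no integer root y with |y| ≤ 4.
  x = 0: f_y(0, y) = -6*y**2 + 38*y - 43; no integer root y with |y| ≤ 4.
  x = 1: f_y(1, y) = -6*y**2 + 34*y - 40; vanishes at y ∈ {4}. (1, 4): f_x = -12 ≠ 0.
  x = 2: f_y(2, y) = -6*y**2 + 30*y - 35; no integer root y with |y| ≤ 4.
  x = 3: f_y(3, y) = -6*y**2 + 26*y - 28; vanishes at y ∈ {2}. (3, 2): f_x = 0, f = 0 — SINGULAR.
  x = 4: f_y(4, y) = -6*y**2 + 22*y - 19; no integer root y with |y| ≤ 4.
Only singular point on the grid: (3, 2).
Classify: substitute x = 3 + u, y = 2 + v and expand: f = u**2*v - u**2 - 2*u*v**2 - 2*v**3 + v**2.
No constant or linear terms (consistent with a singular point). Quadratic part: -u**2 + v**2. Cubic part: u**2*v - 2*u*v**2 - 2*v**3.
The quadratic part v**2 - u**2 = (v − u)(v + u) splits into two distinct linear factors, so there are two distinct tangent lines y − 2 = ±(x − 3) — this is a node (ordinary double point).
Classification: node.


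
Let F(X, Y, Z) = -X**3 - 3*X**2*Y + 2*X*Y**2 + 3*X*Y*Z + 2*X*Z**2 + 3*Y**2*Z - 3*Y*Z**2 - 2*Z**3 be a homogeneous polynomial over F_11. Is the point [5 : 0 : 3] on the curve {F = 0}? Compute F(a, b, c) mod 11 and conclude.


F(5,0,3) ≡ 10 (mod 11); P is NOT on the curve.

Evaluate F(5, 0, 3) term-by-term (mod 11).
  -X**3 ↦ -1·125·1·1 = -125
  -3*X**2*Y ↦ -3·25·0·1 = 0
  2*X*Y**2 ↦ 2·5·0·1 = 0
  3*X*Y*Z ↦ 3·5·0·3 = 0
  2*X*Z**2 ↦ 2·5·1·9 = 90
  3*Y**2*Z ↦ 3·1·0·3 = 0
  -3*Y*Z**2 ↦ -3·1·0·9 = 0
  -2*Z**3 ↦ -2·1·1·27 = -54
Sum: F(5, 0, 3) = (-125) + (0) + (0) + (0) + (90) + (0) + (0) + (-54) = -89.
Reducing mod 11: -89 ≡ 10 (mod 11).
Since F(a, b, c) ≡ 10 ≠ 0 (mod 11), P does NOT lie on the curve.


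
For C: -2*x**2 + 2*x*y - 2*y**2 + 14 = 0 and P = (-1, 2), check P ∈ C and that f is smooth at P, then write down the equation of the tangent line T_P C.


Tangent line at P: 8*x - 10*y + 28 = 0.

Step 1: f(-1, 2) = 0, so P lies on C.
Step 2: partial derivatives
  f_x(x, y) = -4*x + 2*y, f_y(x, y) = 2*x - 4*y.
  f_x(P) = 8, f_y(P) = -10 (gradient nonzero, so P is smooth).
Step 3: tangent line at P: 8·(x − -1) + -10·(y − 2) = 0.
Expanding: 8*x - 10*y + 28 = 0.


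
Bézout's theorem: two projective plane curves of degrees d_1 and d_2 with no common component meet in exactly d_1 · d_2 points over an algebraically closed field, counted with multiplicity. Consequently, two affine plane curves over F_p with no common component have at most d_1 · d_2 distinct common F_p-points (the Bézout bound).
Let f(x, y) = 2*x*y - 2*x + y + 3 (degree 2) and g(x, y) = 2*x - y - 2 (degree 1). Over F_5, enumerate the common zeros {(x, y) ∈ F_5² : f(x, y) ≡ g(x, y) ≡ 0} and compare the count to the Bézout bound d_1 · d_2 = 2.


Common zeros: {(3, 4)}; count = 1; Bézout bound = 2.

deg(f) = 2, deg(g) = 1, so Bézout bound = 2.
Scan x ∈ F_5. For each x, list the y ∈ F_5 with f(x, y) ≡ 0 and those with g(x, y) ≡ 0 (mod 5); the common zeros in that column are the intersection.
  x = 0: f ≡ 0 at y ∈ {2}; g ≡ 0 at y ∈ {3}; common: ∅.
  x = 1: f ≡ 0 at y ∈ {3}; g ≡ 0 at y ∈ {0}; common: ∅.
  x = 2: f ≡ 0 at y ∈ ∅; g ≡ 0 at y ∈ {2}; common: ∅.
  x = 3: f ≡ 0 at y ∈ {4}; g ≡ 0 at y ∈ {4}; common: {4}.
  x = 4: f ≡ 0 at y ∈ {0}; g ≡ 0 at y ∈ {1}; common: ∅.
Collecting: common zeros = {(3, 4)}, so the count is 1.
Comparison with the Bézout bound: 1 ≤ 2 = deg(f)·deg(g), as expected for curves with no common component (the affine F_5-count falls short of the bound because intersections may lie at infinity, over extension fields, or carry multiplicity).


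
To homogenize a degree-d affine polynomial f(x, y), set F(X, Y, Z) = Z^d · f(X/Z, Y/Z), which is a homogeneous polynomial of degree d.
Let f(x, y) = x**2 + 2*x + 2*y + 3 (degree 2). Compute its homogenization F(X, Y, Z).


F(X, Y, Z) = X**2 + 2*X*Z + 2*Y*Z + 3*Z**2

deg(f) = 2.
Substitute x = X/Z, y = Y/Z into f, then multiply by Z^2.
  monomial 1·x^2·y^0 ↦ 1·X^2·Y^0·Z^0.
  monomial 2·x^1·y^0 ↦ 2·X^1·Y^0·Z^1.
  monomial 2·x^0·y^1 ↦ 2·X^0·Y^1·Z^1.
  monomial 3·x^0·y^0 ↦ 3·X^0·Y^0·Z^2.
Collecting: F(X, Y, Z) = X**2 + 2*X*Z + 2*Y*Z + 3*Z**2.


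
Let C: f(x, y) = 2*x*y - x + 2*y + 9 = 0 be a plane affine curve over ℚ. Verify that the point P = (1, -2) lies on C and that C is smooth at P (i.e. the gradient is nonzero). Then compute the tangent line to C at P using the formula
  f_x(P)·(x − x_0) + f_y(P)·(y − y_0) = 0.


Tangent line at P: -5*x + 4*y + 13 = 0.

Step 1: f(1, -2) = 0, so P lies on C.
Step 2: partial derivatives
  f_x(x, y) = 2*y - 1, f_y(x, y) = 2*x + 2.
  f_x(P) = -5, f_y(P) = 4 (gradient nonzero, so P is smooth).
Step 3: tangent line at P: -5·(x − 1) + 4·(y − -2) = 0.
Expanding: -5*x + 4*y + 13 = 0.


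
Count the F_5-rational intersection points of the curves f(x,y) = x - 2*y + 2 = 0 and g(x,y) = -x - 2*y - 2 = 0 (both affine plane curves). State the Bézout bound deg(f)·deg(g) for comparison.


Common zeros: {(3, 0)}; count = 1; Bézout bound = 1.

deg(f) = 1, deg(g) = 1, so Bézout bound = 1.
Scan x ∈ F_5. For each x, list the y ∈ F_5 with f(x, y) ≡ 0 and those with g(x, y) ≡ 0 (mod 5); the common zeros in that column are the intersection.
  x = 0: f ≡ 0 at y ∈ {1}; g ≡ 0 at y ∈ {4}; common: ∅.
  x = 1: f ≡ 0 at y ∈ {4}; g ≡ 0 at y ∈ {1}; common: ∅.
  x = 2: f ≡ 0 at y ∈ {2}; g ≡ 0 at y ∈ {3}; common: ∅.
  x = 3: f ≡ 0 at y ∈ {0}; g ≡ 0 at y ∈ {0}; common: {0}.
  x = 4: f ≡ 0 at y ∈ {3}; g ≡ 0 at y ∈ {2}; common: ∅.
Collecting: common zeros = {(3, 0)}, so the count is 1.
Comparison with the Bézout bound: 1 ≤ 1 = deg(f)·deg(g), as expected for curves with no common component (the bound is attained).


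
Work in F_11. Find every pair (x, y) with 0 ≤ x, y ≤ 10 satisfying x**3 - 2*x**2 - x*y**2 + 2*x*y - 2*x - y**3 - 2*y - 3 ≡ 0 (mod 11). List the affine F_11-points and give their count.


Affine F_11-points: {(0, 6), (0, 10), (2, 9), (3, 0), (3, 1), (3, 7), (4, 1), (5, 6), (6, 1), (7, 7), (8, 3), (8, 5), (8, 6), (10, 8)}; count = 14.

For each of the 121 pairs (x, y) ∈ F_11², evaluate f(x, y) mod 11. Record the zeros.
  x = 0: [0↦8, 1↦5, 2↦7, 3↦8, 4↦2, 5↦5, 6↦0, 7↦3, 8↦8, 9↦9, 10↦0]  zeros at y ∈ {6, 10}
  x = 1: [0↦5, 1↦3, 2↦4, 3↦2, 4↦2, 5↦9, 6↦6, 7↦9, 8↦1, 9↦9, 10↦5]  zeros at y ∈ ∅
  x = 2: [0↦4, 1↦3, 2↦3, 3↦9, 4↦4, 5↦4, 6↦3, 7↦6, 8↦7, 9↦0, 10↦1]  zeros at y ∈ {9}
  x = 3: [0↦0, 1↦0, 2↦10, 3↦2, 4↦3, 5↦7, 6↦8, 7↦0, 8↦10, 9↦10, 10↦5]  zeros at y ∈ {0, 1, 7}
  x = 4: [0↦10, 1↦0, 2↦9, 3↦9, 4↦5, 5↦2, 6↦5, 7↦8, 8↦5, 9↦1, 10↦1]  zeros at y ∈ {1}
  x = 5: [0↦7, 1↦9, 2↦6, 3↦3, 4↦5, 5↦6, 6↦0, 7↦3, 8↦9, 9↦1, 10↦6]  zeros at y ∈ {6}
  x = 6: [0↦8, 1↦0, 2↦7, 3↦1, 4↦9, 5↦3, 6↦10, 7↦2, 8↦6, 9↦5, 10↦4]  zeros at y ∈ {1}
  x = 7: [0↦8, 1↦1, 2↦7, 3↦9, 4↦1, 5↦10, 6↦8, 7↦0, 8↦2, 9↦8, 10↦1]  zeros at y ∈ {7}
  x = 8: [0↦2, 1↦7, 2↦1, 3↦0, 4↦9, 5↦0, 6↦0, 7↦3, 8↦3, 9↦5, 10↦3]  zeros at y ∈ {3, 5, 6}
  x = 9: [0↦7, 1↦2, 2↦6, 3↦2, 4↦6, 5↦1, 6↦3, 7↦6, 8↦4, 9↦2, 10↦5]  zeros at y ∈ ∅
  x = 10: [0↦7, 1↦3, 2↦6, 3↦10, 4↦9, 5↦8, 6↦1, 7↦4, 8↦0, 9↦5, 10↦2]  zeros at y ∈ {8}
Collecting zeros: affine points = {(0, 6), (0, 10), (2, 9), (3, 0), (3, 1), (3, 7), (4, 1), (5, 6), (6, 1), (7, 7), (8, 3), (8, 5), (8, 6), (10, 8)}.
Total count |C(F_11)_aff| = 14.


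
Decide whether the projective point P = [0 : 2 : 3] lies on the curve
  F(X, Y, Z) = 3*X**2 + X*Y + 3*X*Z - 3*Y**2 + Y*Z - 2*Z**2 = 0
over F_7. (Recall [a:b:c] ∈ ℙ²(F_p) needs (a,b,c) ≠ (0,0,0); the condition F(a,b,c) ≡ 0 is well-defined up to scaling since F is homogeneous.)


F(0,2,3) ≡ 4 (mod 7); P is NOT on the curve.

Evaluate F(0, 2, 3) term-by-term (mod 7).
  3*X**2 ↦ 3·0·1·1 = 0
  X*Y ↦ 1·0·2·1 = 0
  3*X*Z ↦ 3·0·1·3 = 0
  -3*Y**2 ↦ -3·1·4·1 = -12
  Y*Z ↦ 1·1·2·3 = 6
  -2*Z**2 ↦ -2·1·1·9 = -18
Sum: F(0, 2, 3) = (0) + (0) + (0) + (-12) + (6) + (-18) = -24.
Reducing mod 7: -24 ≡ 4 (mod 7).
Since F(a, b, c) ≡ 4 ≠ 0 (mod 7), P does NOT lie on the curve.


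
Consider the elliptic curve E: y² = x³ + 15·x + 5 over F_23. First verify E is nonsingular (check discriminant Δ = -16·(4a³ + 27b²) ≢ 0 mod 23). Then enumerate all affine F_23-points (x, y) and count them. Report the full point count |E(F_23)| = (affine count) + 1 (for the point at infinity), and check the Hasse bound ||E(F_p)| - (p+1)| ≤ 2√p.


Affine points = {(3, 10), (3, 13), (6, 9), (6, 14), (7, 4), (7, 19), (8, 4), (8, 19), (9, 8), (9, 15), (11, 11), (11, 12), (12, 2), (12, 21), (18, 9), (18, 14), (20, 5), (20, 18), (21, 6), (21, 17), (22, 9), (22, 14)}; affine count = 22; |E(F_23)| = 23.

Discriminant check: Δ ∝ 4a³ + 27b² = 4·15³ + 27·5² = 4·3375 + 27·25 ≡ 7 (mod 23). Nonzero ⇒ E is nonsingular.
For each x ∈ F_23, compute rhs = x³ + 15·x + 5 mod 23, then count y ∈ F_23 with y² ≡ rhs.
  x = 0: rhs = 5, matching y values: none (0 points).
  x = 1: rhs = 21, matching y values: none (0 points).
  x = 2: rhs = 20, matching y values: none (0 points).
  x = 3: rhs = 8, matching y values: 10, 13 (2 points).
  x = 4: rhs = 14, matching y values: none (0 points).
  x = 5: rhs = 21, matching y values: none (0 points).
  x = 6: rhs = 12, matching y values: 9, 14 (2 points).
  x = 7: rhs = 16, matching y values: 4, 19 (2 points).
  x = 8: rhs = 16, matching y values: 4, 19 (2 points).
  x = 9: rhs = 18, matching y values: 8, 15 (2 points).
  x = 10: rhs = 5, matching y values: none (0 points).
  x = 11: rhs = 6, matching y values: 11, 12 (2 points).
  x = 12: rhs = 4, matching y values: 2, 21 (2 points).
  x = 13: rhs = 5, matching y values: none (0 points).
  x = 14: rhs = 15, matching y values: none (0 points).
  x = 15: rhs = 17, matching y values: none (0 points).
  x = 16: rhs = 17, matching y values: none (0 points).
  x = 17: rhs = 21, matching y values: none (0 points).
  x = 18: rhs = 12, matching y values: 9, 14 (2 points).
  x = 19: rhs = 19, matching y values: none (0 points).
  x = 20: rhs = 2, matching y values: 5, 18 (2 points).
  x = 21: rhs = 13, matching y values: 6, 17 (2 points).
  x = 22: rhs = 12, matching y values: 9, 14 (2 points).
Total affine count: 22.
Full point count |E(F_23)| = 22 + 1 = 23.
Hasse bound: |23 − (23+1)| = |-1| = 1 ≤ 2√23 ≈ 9.5917 ✓.


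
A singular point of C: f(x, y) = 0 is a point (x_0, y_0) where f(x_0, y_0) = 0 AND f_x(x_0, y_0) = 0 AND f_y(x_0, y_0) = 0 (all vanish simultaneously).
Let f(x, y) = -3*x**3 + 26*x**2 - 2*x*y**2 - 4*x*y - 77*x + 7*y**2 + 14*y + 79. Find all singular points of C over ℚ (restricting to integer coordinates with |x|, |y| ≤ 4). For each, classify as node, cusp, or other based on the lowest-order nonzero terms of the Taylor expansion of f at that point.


Singular points: {(3, -1)}; classification: node.

Compute partial derivatives:
  f_x = -9*x**2 + 52*x - 2*y**2 - 4*y - 77.
  f_y = -4*x*y - 4*x + 14*y + 14.
Scan x_0 ∈ {−4, ..., 4}. For each x_0, f_y(x_0, y) is a polynomial in y; find its integer roots y ∈ {−4, ..., 4}, then test f_x and f at those candidates.
  x = -4: f_y(-4, y) = 30*y + 30; vanishes at y ∈ {-1}. (-4, -1): f_x = -427 ≠ 0.
  x = -3: f_y(-3, y) = 26*y + 26; vanishes at y ∈ {-1}. (-3, -1): f_x = -312 ≠ 0.
  x = -2: f_y(-2, y) = 22*y + 22; vanishes at y ∈ {-1}. (-2, -1): f_x = -215 ≠ 0.
  x = -1: f_y(-1, y) = 18*y + 18; vanishes at y ∈ {-1}. (-1, -1): f_x = -136 ≠ 0.
  x = 0: f_y(0, y) = 14*y + 14; vanishes at y ∈ {-1}. (0, -1): f_x = -75 ≠ 0.
  x = 1: f_y(1, y) = 10*y + 10; vanishes at y ∈ {-1}. (1, -1): f_x = -32 ≠ 0.
  x = 2: f_y(2, y) = 6*y + 6; vanishes at y ∈ {-1}. (2, -1): f_x = -7 ≠ 0.
  x = 3: f_y(3, y) = 2*y + 2; vanishes at y ∈ {-1}. (3, -1): f_x = 0, f = 0 — SINGULAR.
  x = 4: f_y(4, y) = -2*y - 2; vanishes at y ∈ {-1}. (4, -1): f_x = -11 ≠ 0.
Only singular point on the grid: (3, -1).
Classify: substitute x = 3 + u, y = -1 + v and expand: f = -3*u**3 - u**2 - 2*u*v**2 + v**2.
No constant or linear terms (consistent with a singular point). Quadratic part: -u**2 + v**2. Cubic part: -3*u**3 - 2*u*v**2.
The quadratic part v**2 - u**2 = (v − u)(v + u) splits into two distinct linear factors, so there are two distinct tangent lines y − -1 = ±(x − 3) — this is a node (ordinary double point).
Classification: node.


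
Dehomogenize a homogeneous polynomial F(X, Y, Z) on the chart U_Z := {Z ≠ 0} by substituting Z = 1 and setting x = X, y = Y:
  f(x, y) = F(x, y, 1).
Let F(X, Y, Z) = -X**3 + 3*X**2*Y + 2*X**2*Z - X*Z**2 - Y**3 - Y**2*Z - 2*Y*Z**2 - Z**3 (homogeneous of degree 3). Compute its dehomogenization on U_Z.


f(x, y) = -x**3 + 3*x**2*y + 2*x**2 - x - y**3 - y**2 - 2*y - 1

On U_Z we set Z = 1. Each monomial c·X^i·Y^j·Z^k in F becomes c·x^i·y^j·1^k = c·x^i·y^j.
Substituting Z = 1: F(X, Y, 1) = -x**3 + 3*x**2*y + 2*x**2 - x - y**3 - y**2 - 2*y - 1.
Note: deg(f) ≤ deg(F) = 3; strict inequality happens when F is divisible by Z (lost terms).


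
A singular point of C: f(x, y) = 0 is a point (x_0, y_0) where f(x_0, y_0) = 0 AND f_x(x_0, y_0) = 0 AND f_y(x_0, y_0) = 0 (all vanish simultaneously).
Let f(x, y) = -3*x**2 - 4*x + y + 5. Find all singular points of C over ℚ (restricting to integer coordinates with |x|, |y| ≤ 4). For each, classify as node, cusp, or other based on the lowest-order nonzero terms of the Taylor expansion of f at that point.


No singular points in the scanned grid; C is smooth there.

Compute partial derivatives:
  f_x = -6*x - 4.
  f_y = 1.
f_y = 1 is a nonzero constant, so f_y never vanishes: no point (x, y) can satisfy f = f_x = f_y = 0. In particular no (x, y) ∈ {−4, ..., 4}² is singular; the curve is smooth.
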